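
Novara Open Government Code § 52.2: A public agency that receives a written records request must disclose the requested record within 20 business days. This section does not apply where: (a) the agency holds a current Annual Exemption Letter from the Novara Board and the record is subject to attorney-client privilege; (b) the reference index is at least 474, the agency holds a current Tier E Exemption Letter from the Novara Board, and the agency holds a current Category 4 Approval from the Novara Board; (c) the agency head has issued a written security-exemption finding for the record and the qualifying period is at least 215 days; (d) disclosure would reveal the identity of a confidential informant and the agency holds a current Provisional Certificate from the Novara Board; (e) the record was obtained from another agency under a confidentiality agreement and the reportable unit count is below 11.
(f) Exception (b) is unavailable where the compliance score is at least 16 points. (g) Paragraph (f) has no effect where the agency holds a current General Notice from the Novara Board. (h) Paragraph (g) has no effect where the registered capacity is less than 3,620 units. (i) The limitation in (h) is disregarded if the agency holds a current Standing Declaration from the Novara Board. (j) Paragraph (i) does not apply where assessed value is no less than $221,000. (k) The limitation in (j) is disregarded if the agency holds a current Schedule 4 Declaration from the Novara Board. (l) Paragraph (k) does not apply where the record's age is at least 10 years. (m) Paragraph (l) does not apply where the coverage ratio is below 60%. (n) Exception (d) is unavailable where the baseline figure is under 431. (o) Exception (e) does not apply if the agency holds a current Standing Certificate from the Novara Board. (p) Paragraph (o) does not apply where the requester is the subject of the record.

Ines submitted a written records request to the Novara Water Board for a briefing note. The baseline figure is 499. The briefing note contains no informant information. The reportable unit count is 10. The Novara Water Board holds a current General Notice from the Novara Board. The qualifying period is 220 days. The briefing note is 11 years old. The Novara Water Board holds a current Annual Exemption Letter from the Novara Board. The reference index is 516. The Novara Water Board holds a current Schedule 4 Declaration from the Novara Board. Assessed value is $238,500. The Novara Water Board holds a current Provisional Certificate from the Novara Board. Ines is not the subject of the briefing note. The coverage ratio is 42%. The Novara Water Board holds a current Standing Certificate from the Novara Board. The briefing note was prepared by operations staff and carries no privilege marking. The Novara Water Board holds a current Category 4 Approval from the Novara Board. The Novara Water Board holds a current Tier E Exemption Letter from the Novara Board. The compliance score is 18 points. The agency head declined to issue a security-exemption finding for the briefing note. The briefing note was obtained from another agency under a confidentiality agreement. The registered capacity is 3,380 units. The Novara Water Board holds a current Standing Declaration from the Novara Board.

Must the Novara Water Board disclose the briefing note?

No — exception (b) applies; the Novara Water Board is not required to disclose the briefing note.

Exception (a) fails — the briefing note carries no privilege marking.
All of (b)'s requirements are met (the reference index is 516, meeting the 474 threshold; a current Tier E Exemption Letter is held; a current Category 4 Approval is held). Under paragraphs (f)–(m): (f) would limit (b) — the compliance score is 18 points, meeting the 16 points threshold — but (g) sets (f) aside: (g) operates against (f): a current General Notice is held. (h) would limit (g) — the registered capacity is 3,380 units, less than the 3,620 units limit — but (i) sets (h) aside: (i) applies — a current Standing Declaration is held. (j) is triggered (assessed value is $238,500, meeting the $221,000 threshold), but yields to (k): (k) operates against (j): a current Schedule 4 Declaration is held. (l) is engaged (the record's age is 11 years, meeting the 10 years threshold), but is overridden by (m): (m) is engaged — the coverage ratio is 42%, below the 60% limit. Exception (b) stands.
Exception (c) requires that the agency head has issued a written security-exemption finding for the record; but the agency head declined to issue a security-exemption finding, so (c) is unavailable.
Exception (d) requires that disclosure would reveal the identity of a confidential informant; but the briefing note contains no informant information, so (d) is unavailable.
Exception (e) is satisfied on its face — the briefing note was obtained under a confidentiality agreement; the reportable unit count is 10, below the 11 limit. Turning to paragraphs (o)–(p): (o) operates against (e): a current Standing Certificate is held. (p), which would lift (o), is not triggered — Ines is not the subject of the briefing note. (e) is therefore removed.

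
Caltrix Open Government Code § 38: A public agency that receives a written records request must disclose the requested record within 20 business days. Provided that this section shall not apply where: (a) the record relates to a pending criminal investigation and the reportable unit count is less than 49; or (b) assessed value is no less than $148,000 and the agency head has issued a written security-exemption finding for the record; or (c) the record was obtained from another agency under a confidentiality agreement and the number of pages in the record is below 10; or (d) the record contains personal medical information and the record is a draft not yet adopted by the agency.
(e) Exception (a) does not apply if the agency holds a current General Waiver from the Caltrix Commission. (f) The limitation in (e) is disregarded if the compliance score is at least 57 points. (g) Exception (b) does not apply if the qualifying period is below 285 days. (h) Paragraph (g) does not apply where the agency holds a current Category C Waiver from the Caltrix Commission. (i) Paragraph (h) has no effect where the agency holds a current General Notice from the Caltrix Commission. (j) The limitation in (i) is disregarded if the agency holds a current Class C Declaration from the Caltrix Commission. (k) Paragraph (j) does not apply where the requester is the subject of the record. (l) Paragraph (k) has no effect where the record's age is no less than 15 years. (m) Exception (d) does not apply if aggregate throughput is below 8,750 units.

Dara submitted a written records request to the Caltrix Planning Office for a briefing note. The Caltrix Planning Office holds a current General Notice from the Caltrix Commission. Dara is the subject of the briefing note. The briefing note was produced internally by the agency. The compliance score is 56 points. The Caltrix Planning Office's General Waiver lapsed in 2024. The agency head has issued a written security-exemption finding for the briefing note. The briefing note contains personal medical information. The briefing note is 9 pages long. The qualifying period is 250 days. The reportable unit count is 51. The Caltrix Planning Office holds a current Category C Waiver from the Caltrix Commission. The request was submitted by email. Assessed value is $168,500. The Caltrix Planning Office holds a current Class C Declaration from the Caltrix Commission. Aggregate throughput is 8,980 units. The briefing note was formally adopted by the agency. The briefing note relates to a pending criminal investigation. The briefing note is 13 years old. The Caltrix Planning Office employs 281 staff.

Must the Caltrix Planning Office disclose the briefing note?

Exception (a) requires that the reportable unit count is less than 49; but the reportable unit count is 51, not less than 49, so (a) is unavailable.
Exception (b) is satisfied on its face — assessed value is $168,500, meeting the $148,000 threshold; a written security-exemption finding has been issued. But: (g) applies — the qualifying period is 250 days, below the 285 days limit. (h) would limit (g) — a current Category C Waiver is held — but (i) sets (h) aside: (i) is triggered — a current General Notice is held. (j) would limit (i) — a current Class C Declaration is held — but (k) sets (j) aside: (k) operates against (j): Dara is the subject of the briefing note. (l), which would lift (k), is inapplicable — the record's age is 13 years, short of 15 years. (b) is therefore removed.
Exception (c) does not apply: the briefing note was produced internally.
Exception (d) fails — the briefing note has been formally adopted.
No exception displaces § 38.

Yes — the Caltrix Planning Office must disclose the briefing note.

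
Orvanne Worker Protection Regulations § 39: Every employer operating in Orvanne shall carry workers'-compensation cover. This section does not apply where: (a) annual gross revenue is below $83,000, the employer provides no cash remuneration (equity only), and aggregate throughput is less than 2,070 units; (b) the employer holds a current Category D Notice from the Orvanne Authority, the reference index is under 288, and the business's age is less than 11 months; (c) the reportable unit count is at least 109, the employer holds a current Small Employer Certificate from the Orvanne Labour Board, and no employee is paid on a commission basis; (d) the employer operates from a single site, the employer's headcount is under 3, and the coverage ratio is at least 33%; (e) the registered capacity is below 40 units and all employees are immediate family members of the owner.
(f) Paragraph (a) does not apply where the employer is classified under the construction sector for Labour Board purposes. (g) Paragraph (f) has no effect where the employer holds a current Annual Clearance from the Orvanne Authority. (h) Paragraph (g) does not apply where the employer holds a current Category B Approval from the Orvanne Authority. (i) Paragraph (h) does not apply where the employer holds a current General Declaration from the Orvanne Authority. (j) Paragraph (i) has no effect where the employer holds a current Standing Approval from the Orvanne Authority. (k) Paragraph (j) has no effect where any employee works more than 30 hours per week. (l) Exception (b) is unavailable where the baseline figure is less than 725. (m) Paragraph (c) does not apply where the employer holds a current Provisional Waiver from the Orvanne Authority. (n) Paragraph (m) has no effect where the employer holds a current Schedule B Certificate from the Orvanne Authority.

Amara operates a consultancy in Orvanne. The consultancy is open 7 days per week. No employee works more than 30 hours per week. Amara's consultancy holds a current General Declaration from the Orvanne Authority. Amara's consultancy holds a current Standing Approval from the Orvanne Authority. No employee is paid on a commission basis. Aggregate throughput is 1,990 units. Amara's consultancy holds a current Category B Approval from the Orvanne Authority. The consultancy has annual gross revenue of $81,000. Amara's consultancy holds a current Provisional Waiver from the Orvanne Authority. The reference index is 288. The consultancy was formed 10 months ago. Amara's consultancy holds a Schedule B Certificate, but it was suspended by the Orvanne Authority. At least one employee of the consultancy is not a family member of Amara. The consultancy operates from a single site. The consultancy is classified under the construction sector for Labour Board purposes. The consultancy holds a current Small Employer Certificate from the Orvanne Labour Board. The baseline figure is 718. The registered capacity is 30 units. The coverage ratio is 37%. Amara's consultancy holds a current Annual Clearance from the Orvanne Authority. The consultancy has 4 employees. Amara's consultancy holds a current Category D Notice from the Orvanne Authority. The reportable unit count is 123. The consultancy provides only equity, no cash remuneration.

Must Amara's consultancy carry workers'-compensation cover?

Yes — Amara's consultancy must carry workers'-compensation cover.

All of (a)'s requirements are met (annual gross revenue is $81,000, below the $83,000 limit; remuneration is equity-only; aggregate throughput is 1,990 units, less than the 2,070 units limit). Turning to paragraphs (f)–(k): (f) is triggered — the consultancy is classified under the construction sector. (g) would limit (f) — a current Annual Clearance is held — but (h) sets (g) aside: (h) operates against (g): a current Category B Approval is held. (i) is engaged (a current General Declaration is held), but is set aside by (j): (j) operates — a current Standing Approval is held. (k) is not engaged (no employee exceeds 30 hours/week), so (j) stands. Exception (a) does not apply.
Exception (b) requires that the reference index is under 288; but the reference index is 288, not under 288, so (b) is unavailable.
Exception (c)'s conditions are all satisfied: the reportable unit count is 123, meeting the 109 threshold; a current Small Employer Certificate is held; no employee is paid on commission. But: (m) applies — a current Provisional Waiver is held. (n), which would lift (m), is not engaged — no current Schedule B Certificate is held. So (c) is unavailable.
Exception (d) fails — the employer's headcount is 4, not under 3.
Exception (e) does not apply: at least one employee is not a family member.
No exception applies. The general rule governs.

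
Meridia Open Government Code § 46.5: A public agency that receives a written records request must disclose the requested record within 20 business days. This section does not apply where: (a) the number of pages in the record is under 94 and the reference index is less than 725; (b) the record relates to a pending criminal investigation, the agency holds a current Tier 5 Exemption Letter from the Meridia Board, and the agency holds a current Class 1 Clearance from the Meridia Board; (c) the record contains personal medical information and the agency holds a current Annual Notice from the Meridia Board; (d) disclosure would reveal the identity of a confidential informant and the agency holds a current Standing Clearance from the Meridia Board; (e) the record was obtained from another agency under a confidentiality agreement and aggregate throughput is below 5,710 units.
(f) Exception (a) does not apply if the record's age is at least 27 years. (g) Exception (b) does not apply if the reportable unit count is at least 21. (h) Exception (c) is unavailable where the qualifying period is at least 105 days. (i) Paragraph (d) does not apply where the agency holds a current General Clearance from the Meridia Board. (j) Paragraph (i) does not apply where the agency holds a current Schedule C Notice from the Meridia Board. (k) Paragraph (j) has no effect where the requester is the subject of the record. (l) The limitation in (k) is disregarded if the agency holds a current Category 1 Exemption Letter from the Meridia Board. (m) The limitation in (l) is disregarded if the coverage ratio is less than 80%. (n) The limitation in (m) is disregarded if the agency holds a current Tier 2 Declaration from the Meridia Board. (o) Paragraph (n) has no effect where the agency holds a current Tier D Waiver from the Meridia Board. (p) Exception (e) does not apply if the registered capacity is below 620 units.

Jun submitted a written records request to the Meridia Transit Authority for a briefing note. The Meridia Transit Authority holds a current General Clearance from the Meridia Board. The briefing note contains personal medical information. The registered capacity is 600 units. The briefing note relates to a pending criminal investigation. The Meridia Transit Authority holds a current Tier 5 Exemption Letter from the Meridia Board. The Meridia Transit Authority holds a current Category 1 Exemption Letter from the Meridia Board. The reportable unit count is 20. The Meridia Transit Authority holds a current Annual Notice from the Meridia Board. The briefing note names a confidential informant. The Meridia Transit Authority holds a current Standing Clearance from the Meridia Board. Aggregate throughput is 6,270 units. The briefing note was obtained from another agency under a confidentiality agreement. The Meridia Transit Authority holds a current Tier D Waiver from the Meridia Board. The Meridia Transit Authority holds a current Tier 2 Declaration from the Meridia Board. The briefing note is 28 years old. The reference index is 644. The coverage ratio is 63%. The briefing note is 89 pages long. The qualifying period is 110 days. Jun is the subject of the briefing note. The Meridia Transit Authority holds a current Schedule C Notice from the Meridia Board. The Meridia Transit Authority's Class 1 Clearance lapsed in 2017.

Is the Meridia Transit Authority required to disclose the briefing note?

Yes — the Meridia Transit Authority must disclose the briefing note.

All of (a)'s requirements are met (the number of pages in the record is 89, under the 94 limit; the reference index is 644, less than the 725 limit). But applying paragraph (f): (f) is engaged — the record's age is 28 years, meeting the 27 years threshold. Exception (a) does not apply.
Exception (b) fails — the Class 1 Clearance is not current.
All of (c)'s requirements are met (the briefing note contains personal medical information; a current Annual Notice is held). However, paragraph (h) must be considered: (h) operates against (c): the qualifying period is 110 days, meeting the 105 days threshold. Exception (c) does not apply.
Exception (d)'s conditions are all satisfied: the briefing note names a confidential informant; a current Standing Clearance is held. But applying paragraphs (i)–(o): (i) is triggered — a current General Clearance is held. (j) would limit (i) — a current Schedule C Notice is held — but (k) sets (j) aside: (k) operates against (j): Jun is the subject of the briefing note. (l) is engaged (a current Category 1 Exemption Letter is held), but yields to (m): (m) operates against (l): the coverage ratio is 63%, less than the 80% limit. (n) would limit (m) — a current Tier 2 Declaration is held — but (o) sets (n) aside: (o) operates against (n): a current Tier D Waiver is held. Exception (d) does not apply.
Exception (e) fails — aggregate throughput is 6,270 units, not below 5,710 units.
No exception is made out. the Meridia Transit Authority falls within the general rule.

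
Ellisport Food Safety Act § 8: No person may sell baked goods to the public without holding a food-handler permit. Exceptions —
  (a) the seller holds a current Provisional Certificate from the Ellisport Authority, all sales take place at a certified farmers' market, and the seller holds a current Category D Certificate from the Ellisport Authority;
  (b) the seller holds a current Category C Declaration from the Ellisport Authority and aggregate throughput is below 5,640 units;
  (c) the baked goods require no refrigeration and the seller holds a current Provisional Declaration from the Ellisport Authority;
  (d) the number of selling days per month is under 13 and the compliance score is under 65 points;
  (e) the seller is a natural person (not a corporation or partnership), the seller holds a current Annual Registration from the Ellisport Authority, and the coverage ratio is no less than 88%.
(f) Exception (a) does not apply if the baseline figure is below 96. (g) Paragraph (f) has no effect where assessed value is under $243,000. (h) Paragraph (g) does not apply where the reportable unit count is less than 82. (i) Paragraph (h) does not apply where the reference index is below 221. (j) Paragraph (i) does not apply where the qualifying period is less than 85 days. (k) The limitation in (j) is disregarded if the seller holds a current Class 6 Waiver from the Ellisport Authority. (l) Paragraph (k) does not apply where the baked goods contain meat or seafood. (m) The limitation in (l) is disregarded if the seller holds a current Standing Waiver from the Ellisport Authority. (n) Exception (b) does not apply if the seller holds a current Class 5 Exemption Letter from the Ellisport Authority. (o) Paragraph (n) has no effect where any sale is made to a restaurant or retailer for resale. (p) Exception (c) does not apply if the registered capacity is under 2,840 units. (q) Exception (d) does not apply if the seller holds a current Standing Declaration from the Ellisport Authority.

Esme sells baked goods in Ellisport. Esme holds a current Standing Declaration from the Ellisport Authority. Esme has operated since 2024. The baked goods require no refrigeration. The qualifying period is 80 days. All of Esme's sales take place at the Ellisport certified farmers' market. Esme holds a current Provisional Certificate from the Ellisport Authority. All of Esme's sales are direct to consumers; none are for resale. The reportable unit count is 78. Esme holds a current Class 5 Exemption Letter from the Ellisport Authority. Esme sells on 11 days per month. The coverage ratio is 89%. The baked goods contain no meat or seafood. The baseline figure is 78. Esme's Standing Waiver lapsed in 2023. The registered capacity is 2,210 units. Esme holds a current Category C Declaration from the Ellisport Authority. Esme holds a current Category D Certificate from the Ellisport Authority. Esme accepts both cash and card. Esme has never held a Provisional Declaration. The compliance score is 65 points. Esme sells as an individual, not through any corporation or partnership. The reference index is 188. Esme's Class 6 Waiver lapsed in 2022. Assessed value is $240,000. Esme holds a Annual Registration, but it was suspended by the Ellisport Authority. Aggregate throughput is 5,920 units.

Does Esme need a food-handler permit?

Yes — Esme must hold a food-handler permit.

All of (a)'s requirements are met (a current Provisional Certificate is held; all sales are at a certified farmers' market; a current Category D Certificate is held). Turning to paragraphs (f)–(m): (f) is triggered — the baseline figure is 78, below the 96 limit. (g) is triggered (assessed value is $240,000, under the $243,000 limit), but yields to (h): (h) operates against (g): the reportable unit count is 78, less than the 82 limit. (i) applies (the reference index is 188, below the 221 limit), but is overridden by (j): (j) operates — the qualifying period is 80 days, less than the 85 days limit. (k), which would lift (j), is not engaged — the Class 6 Waiver is not current. So (a) is unavailable.
Exception (b) fails — aggregate throughput is 5,920 units, not below 5,640 units.
Exception (c) fails — no current Provisional Declaration is held.
Exception (d) fails — the compliance score is 65 points, not under 65 points.
Exception (e) does not apply: the Annual Registration is not current.
None of the exceptions is available; § 8 applies in full.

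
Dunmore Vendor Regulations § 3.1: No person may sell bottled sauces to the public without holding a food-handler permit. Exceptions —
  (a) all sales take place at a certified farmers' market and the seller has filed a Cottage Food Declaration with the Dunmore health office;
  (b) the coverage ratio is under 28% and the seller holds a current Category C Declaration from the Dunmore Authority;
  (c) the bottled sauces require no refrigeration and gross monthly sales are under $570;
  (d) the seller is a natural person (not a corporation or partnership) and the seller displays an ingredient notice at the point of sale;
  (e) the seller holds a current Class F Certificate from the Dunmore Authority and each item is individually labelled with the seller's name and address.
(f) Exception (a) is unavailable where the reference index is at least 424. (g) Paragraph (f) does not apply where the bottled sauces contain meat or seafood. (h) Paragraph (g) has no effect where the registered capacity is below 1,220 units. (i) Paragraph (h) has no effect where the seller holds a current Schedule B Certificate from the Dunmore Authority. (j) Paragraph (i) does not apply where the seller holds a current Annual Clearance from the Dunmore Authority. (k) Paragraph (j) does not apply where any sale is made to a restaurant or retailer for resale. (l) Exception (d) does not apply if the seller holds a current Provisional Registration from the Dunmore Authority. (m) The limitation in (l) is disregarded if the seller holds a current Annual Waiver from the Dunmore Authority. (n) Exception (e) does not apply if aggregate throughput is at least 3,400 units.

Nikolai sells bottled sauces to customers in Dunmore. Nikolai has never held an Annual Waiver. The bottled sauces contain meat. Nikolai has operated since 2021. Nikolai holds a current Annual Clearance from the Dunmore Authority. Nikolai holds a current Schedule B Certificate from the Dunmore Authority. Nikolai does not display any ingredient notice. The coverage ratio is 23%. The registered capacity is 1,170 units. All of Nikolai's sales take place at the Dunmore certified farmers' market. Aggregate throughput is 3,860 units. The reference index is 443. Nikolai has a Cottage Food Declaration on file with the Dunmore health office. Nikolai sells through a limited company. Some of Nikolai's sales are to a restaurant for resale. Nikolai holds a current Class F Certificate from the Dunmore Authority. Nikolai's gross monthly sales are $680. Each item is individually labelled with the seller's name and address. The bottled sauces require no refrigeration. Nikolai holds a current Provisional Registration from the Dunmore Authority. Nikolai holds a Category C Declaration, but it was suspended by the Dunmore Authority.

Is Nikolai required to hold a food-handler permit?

No — exception (a) applies; Nikolai is not required to hold a food-handler permit.

Exception (a)'s conditions are all satisfied: all sales are at a certified farmers' market; a Cottage Food Declaration is on file. As to paragraphs (f)–(k): (f) is engaged (the reference index is 443, meeting the 424 threshold), but is set aside by (g): (g) applies — the bottled sauces contain meat. (h) would limit (g) — the registered capacity is 1,170 units, below the 1,220 units limit — but (i) sets (h) aside: (i) operates — a current Schedule B Certificate is held. (j) is triggered (a current Annual Clearance is held), but is overridden by (k): (k) operates against (j): some sales are to a restaurant for resale. So (a) applies.
Exception (b) requires that the seller holds a current Category C Declaration from the Dunmore Authority; but no current Category C Declaration is held, so (b) is unavailable.
Exception (c) requires that gross monthly sales are under $570; but gross monthly sales are $680, not under $570, so (c) is unavailable.
Exception (d) requires that the seller is a natural person (not a corporation or partnership); but the seller operates through a limited company, so (d) is unavailable.
Exception (e): a current Class F Certificate is held; items are individually labelled — every condition holds. But applying paragraph (n): (n) applies — aggregate throughput is 3,860 units, meeting the 3,400 units threshold. Exception (e) does not apply.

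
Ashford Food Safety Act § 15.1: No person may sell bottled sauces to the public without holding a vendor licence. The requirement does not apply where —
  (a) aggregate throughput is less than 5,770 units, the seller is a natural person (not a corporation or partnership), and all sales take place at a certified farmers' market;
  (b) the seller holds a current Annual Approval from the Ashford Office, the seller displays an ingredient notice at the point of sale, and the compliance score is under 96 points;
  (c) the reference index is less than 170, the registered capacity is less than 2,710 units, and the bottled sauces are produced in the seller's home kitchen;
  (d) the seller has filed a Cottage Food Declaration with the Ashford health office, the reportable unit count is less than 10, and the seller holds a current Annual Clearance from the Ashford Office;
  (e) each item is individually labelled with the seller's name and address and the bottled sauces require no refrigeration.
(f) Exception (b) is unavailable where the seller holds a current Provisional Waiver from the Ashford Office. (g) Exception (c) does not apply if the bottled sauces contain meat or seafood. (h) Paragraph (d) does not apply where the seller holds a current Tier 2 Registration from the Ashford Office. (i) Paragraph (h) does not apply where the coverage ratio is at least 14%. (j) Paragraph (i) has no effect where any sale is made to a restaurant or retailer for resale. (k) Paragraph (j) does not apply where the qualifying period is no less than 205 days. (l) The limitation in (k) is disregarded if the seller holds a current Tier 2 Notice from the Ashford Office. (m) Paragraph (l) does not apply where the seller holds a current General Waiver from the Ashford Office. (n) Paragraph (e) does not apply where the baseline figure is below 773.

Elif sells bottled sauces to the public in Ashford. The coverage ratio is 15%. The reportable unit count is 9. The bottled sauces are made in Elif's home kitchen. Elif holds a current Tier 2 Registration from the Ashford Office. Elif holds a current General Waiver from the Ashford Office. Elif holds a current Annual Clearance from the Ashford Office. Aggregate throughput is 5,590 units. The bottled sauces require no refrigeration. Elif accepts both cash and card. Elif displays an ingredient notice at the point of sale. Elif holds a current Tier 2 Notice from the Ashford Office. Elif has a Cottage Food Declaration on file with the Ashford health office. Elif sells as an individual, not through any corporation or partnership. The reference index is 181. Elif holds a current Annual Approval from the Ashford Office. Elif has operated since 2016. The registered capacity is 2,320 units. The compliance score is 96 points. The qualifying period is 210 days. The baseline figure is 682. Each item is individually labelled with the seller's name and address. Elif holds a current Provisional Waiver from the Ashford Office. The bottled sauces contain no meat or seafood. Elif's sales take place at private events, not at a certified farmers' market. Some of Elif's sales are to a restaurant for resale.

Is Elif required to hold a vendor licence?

No — exception (d) applies; Elif is not required to hold a vendor licence.

Exception (a) fails — sales are at private events, not a certified farmers' market.
Exception (b) does not apply: the compliance score is 96 points, not under 96 points.
Exception (c) does not apply: the reference index is 181, not less than 170.
Exception (d) is satisfied on its face — a Cottage Food Declaration is on file; the reportable unit count is 9, less than the 10 limit; a current Annual Clearance is held. As to paragraphs (h)–(m): (h) would limit (d) — a current Tier 2 Registration is held — but (i) sets (h) aside: (i) is engaged — the coverage ratio is 15%, meeting the 14% threshold. (j) applies (some sales are to a restaurant for resale), but is itself disapplied by (k): (k) operates against (j): the qualifying period is 210 days, meeting the 205 days threshold. (l) would limit (k) — a current Tier 2 Notice is held — but (m) sets (l) aside: (m) operates against (l): a current General Waiver is held. Exception (d) stands.
Exception (e): items are individually labelled; the bottled sauces are shelf-stable — every condition holds. Turning to paragraph (n): (n) operates against (e): the baseline figure is 682, below the 773 limit. Exception (e) does not apply.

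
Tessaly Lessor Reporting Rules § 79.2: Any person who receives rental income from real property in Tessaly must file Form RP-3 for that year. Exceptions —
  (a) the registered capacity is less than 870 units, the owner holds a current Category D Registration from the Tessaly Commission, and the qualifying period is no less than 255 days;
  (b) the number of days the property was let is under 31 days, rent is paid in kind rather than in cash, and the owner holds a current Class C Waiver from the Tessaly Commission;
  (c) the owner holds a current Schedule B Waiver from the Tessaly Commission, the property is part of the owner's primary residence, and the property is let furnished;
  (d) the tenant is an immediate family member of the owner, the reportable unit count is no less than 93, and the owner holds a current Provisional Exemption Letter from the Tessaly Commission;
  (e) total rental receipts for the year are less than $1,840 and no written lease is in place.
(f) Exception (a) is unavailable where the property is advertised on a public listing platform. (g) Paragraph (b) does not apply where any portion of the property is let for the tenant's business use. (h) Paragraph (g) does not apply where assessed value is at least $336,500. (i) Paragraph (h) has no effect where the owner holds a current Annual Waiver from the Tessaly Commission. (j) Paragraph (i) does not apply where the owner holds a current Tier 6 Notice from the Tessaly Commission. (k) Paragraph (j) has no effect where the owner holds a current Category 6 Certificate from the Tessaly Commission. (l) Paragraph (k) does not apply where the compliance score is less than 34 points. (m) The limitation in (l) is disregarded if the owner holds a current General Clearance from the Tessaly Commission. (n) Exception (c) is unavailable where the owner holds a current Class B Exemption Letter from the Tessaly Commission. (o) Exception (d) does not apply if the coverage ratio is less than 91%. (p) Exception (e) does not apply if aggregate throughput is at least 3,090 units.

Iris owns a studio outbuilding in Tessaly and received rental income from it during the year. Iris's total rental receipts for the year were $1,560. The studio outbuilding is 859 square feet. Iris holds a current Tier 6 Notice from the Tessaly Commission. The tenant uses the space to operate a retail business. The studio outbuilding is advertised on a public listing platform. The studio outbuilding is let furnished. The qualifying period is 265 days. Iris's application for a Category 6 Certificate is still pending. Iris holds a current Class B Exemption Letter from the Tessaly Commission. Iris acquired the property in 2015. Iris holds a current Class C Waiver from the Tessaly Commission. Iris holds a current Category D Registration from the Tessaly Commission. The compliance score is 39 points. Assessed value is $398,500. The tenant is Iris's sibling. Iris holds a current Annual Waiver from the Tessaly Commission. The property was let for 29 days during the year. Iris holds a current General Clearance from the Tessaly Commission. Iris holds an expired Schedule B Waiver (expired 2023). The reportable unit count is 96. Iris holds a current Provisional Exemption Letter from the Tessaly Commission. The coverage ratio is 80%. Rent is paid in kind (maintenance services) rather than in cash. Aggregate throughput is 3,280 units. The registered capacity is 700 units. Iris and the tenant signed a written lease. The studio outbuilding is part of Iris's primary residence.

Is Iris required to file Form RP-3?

No — exception (b) applies; Iris is not required to file Form RP-3.

Exception (a) is satisfied on its face — the registered capacity is 700 units, less than the 870 units limit; a current Category D Registration is held; the qualifying period is 265 days, meeting the 255 days threshold. Turning to paragraph (f): (f) operates against (a): the property is publicly advertised. Exception (a) does not apply.
Exception (b): the number of days the property was let is 29 days, under the 31 days limit; rent is paid in kind; a current Class C Waiver is held — every condition holds. Applying paragraphs (g)–(m): (g) would limit (b) — the space is let for business use — but (h) sets (g) aside: (h) is engaged — assessed value is $398,500, meeting the $336,500 threshold. (i) is engaged (a current Annual Waiver is held), but is overridden by (j): (j) operates against (i): a current Tier 6 Notice is held. (k) is inapplicable (the Category 6 Certificate is not current), so (j) stands. So (b) applies.
Exception (c) does not apply: the Schedule B Waiver is not current.
All of (d)'s requirements are met (the tenant is an immediate family member; the reportable unit count is 96, meeting the 93 threshold; a current Provisional Exemption Letter is held). But applying paragraph (o): (o) operates — the coverage ratio is 80%, less than the 91% limit. (d) is therefore removed.
Exception (e) does not apply: a written lease is in place.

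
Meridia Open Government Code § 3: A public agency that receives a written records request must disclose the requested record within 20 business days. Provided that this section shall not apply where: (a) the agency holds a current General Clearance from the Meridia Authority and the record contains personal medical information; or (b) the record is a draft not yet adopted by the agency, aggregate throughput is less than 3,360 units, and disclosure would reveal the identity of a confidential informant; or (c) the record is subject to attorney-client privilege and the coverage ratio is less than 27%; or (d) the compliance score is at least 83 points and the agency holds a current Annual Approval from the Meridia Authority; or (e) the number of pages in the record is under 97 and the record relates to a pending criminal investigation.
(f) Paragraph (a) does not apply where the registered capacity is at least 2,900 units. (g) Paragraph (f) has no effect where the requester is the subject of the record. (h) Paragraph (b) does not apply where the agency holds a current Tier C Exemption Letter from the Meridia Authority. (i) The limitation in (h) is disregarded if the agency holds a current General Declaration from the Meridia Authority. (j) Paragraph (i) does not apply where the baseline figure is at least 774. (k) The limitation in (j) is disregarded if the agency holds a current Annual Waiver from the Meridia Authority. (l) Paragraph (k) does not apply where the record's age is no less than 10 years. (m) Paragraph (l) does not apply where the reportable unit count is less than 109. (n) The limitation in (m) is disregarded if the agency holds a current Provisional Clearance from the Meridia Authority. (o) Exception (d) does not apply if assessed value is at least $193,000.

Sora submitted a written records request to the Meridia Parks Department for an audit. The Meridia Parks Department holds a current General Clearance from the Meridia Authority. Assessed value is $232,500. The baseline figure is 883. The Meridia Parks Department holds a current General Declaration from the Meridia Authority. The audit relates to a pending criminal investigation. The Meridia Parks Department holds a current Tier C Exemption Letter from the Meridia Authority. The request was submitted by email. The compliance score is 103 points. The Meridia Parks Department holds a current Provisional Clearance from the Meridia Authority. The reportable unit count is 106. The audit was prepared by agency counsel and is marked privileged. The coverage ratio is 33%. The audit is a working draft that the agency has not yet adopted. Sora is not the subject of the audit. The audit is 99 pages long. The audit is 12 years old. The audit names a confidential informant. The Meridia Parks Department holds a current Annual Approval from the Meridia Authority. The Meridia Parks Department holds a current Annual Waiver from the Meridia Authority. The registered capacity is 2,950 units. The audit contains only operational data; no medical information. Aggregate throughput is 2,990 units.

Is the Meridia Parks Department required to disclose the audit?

Exception (a) requires that the record contains personal medical information; but the audit contains only operational data, so (a) is unavailable.
Exception (b)'s conditions are all satisfied: the audit is an unadopted draft; aggregate throughput is 2,990 units, less than the 3,360 units limit; the audit names a confidential informant. Turning to paragraphs (h)–(n): (h) is engaged — a current Tier C Exemption Letter is held. (i) applies (a current General Declaration is held), but is displaced by (j): (j) is engaged — the baseline figure is 883, meeting the 774 threshold. (k) would limit (j) — a current Annual Waiver is held — but (l) sets (k) aside: (l) applies — the record's age is 12 years, meeting the 10 years threshold. (m) would limit (l) — the reportable unit count is 106, less than the 109 limit — but (n) sets (m) aside: (n) operates against (m): a current Provisional Clearance is held. (b) is therefore removed.
Exception (c) does not apply: the coverage ratio is 33%, not less than 27%.
Exception (d) is satisfied on its face — the compliance score is 103 points, meeting the 83 points threshold; a current Annual Approval is held. But applying paragraph (o): (o) is engaged — assessed value is $232,500, meeting the $193,000 threshold. So (d) is unavailable.
Exception (e) requires that the number of pages in the record is under 97; but the number of pages in the record is 99, not under 97, so (e) is unavailable.
No exception is made out. the Meridia Parks Department falls within the general rule.

Yes — the Meridia Parks Department must disclose the audit.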